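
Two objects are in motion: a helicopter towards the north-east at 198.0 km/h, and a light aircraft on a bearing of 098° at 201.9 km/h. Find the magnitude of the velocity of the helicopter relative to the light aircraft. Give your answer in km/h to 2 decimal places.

178.47 km/h

Taking east as x and north as y: helicopter velocity = (140.007, 140.007) km/h; light aircraft velocity = (199.935, -28.099) km/h.
Velocity of helicopter relative to light aircraft = (140.007, 140.007) − (199.935, -28.099) = (-59.928, 168.106) km/h.
Magnitude = |(-59.928, 168.106)| = 178.469 km/h.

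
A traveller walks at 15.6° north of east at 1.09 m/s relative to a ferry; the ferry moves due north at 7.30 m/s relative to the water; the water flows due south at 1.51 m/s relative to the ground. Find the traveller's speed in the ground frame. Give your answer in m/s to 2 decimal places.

6.17 m/s

In east/north components (m/s): traveller relative to ferry = (1.050, 0.293); ferry relative to water = (0.000, 7.300); water relative to ground = (0.000, -1.510).
Sum = (1.050, 6.083) m/s.
Speed = |(1.050, 6.083)| = 6.173 m/s.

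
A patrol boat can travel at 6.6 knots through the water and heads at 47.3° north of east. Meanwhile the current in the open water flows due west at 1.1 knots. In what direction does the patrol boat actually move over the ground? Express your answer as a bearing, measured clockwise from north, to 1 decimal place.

034.8°

Taking east as x and north as y: velocity relative to the water = (4.476, 4.850) knots; the water relative to ground = (-1.100, 0.000) knots.
Velocity relative to ground = (4.476, 4.850) + (-1.100, 0.000) = (3.376, 4.850) knots.
Bearing = atan2(3.38, 4.85) = 34.84° clockwise from north.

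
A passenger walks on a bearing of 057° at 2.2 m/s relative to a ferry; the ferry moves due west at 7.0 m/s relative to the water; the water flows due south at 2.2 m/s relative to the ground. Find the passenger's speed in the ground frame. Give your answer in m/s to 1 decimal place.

5.3 m/s

In east/north components (m/s): passenger relative to ferry = (1.845, 1.198); ferry relative to water = (-7.000, 0.000); water relative to ground = (0.000, -2.200).
Sum = (-5.155, -1.002) m/s.
Speed = |(-5.155, -1.002)| = 5.251 m/s.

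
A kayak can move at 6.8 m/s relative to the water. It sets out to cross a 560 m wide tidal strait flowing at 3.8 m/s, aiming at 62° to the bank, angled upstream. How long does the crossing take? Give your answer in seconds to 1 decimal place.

The component of the kayak's velocity perpendicular to the bank is 6.8 × sin 62° = 6.004 m/s.
The current is parallel to the bank, so it does not affect the crossing time.
Time = 560 / 6.004 = 93.270 s.

93.3 s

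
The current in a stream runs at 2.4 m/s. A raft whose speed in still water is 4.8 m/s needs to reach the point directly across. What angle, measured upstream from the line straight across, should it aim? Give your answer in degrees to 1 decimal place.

30.0°

To cancel the current, the upstream component of the raft's velocity must equal the flow: 4.8 sin θ = 2.4.
sin θ = 2.4 / 4.8 = 0.5000.
θ = arcsin(0.5000) = 30.000°.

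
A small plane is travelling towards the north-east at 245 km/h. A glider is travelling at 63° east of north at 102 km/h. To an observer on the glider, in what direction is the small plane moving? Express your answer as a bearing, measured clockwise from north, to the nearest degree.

033°

Taking east as x and north as y: small plane velocity = (173.241, 173.241) km/h; glider velocity = (90.883, 46.307) km/h.
Velocity of small plane relative to glider = (173.241, 173.241) − (90.883, 46.307) = (82.358, 126.934) km/h.
Bearing = atan2(82.36, 126.93) = 32.98° clockwise from north.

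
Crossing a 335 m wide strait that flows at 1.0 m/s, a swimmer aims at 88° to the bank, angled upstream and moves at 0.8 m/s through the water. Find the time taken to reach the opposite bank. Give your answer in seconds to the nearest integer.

The component of the swimmer's velocity perpendicular to the bank is 0.8 × sin 88° = 0.800 m/s.
The flow acts along the bank and has no component across it.
Time = 335 / 0.800 = 419.005 s.

419 s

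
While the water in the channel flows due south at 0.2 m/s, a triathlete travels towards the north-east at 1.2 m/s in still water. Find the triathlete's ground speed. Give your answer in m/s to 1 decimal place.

1.1 m/s

Taking east as x and north as y: velocity relative to the water = (0.849, 0.849) m/s; the water relative to ground = (0.000, -0.200) m/s.
Velocity relative to ground = (0.849, 0.849) + (0.000, -0.200) = (0.849, 0.649) m/s.
Speed = |(0.849, 0.649)| = 1.068 m/s.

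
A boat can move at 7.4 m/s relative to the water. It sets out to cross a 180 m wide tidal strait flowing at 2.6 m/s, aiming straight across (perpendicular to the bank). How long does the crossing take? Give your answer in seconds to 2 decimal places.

The component of the boat's velocity perpendicular to the bank is 7.4 m/s.
The flow acts along the bank and has no component across it.
Time = 180 / 7.400 = 24.324 s.

24.32 s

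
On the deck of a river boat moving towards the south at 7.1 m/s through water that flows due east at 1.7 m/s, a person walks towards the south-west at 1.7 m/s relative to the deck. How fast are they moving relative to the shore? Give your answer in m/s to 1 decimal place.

In east/north components (m/s): person relative to river boat = (-1.202, -1.202); river boat relative to water = (0.000, -7.100); water relative to ground = (1.700, 0.000).
Sum = (0.498, -8.302) m/s.
Speed = |(0.498, -8.302)| = 8.317 m/s.

8.3 m/s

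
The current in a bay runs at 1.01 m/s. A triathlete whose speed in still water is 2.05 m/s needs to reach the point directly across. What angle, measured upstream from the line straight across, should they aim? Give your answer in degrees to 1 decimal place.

To cancel the current, the upstream component of the triathlete's velocity must equal the flow: 2.05 sin θ = 1.01.
sin θ = 1.01 / 2.05 = 0.4927.
θ = arcsin(0.4927) = 29.517°.

29.5°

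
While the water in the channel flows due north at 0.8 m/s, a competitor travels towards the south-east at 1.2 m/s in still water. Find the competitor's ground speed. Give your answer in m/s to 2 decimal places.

0.85 m/s

Taking east as x and north as y: velocity relative to the water = (0.849, -0.849) m/s; the water relative to ground = (0.000, 0.800) m/s.
Velocity relative to ground = (0.849, -0.849) + (0.000, 0.800) = (0.849, -0.049) m/s.
Speed = |(0.849, -0.049)| = 0.850 m/s.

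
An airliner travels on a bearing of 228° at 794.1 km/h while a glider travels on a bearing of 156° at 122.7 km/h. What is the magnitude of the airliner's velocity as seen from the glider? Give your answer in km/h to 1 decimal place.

765.1 km/h

Taking east as x and north as y: airliner velocity = (-590.131, -531.357) km/h; glider velocity = (49.907, -112.092) km/h.
Velocity of airliner relative to glider = (-590.131, -531.357) − (49.907, -112.092) = (-640.038, -419.265) km/h.
Magnitude = |(-640.038, -419.265)| = 765.135 km/h.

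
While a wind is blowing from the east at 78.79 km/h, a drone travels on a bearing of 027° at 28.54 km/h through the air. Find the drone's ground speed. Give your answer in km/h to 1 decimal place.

70.6 km/h

Taking east as x and north as y: velocity relative to the air = (12.957, 25.429) km/h; the air relative to ground = (-78.790, 0.000) km/h.
Velocity relative to ground = (12.957, 25.429) + (-78.790, 0.000) = (-65.833, 25.429) km/h.
Speed = |(-65.833, 25.429)| = 70.574 km/h.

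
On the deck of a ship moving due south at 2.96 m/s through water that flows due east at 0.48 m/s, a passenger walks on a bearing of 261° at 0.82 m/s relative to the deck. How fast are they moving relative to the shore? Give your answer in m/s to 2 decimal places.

3.11 m/s

In east/north components (m/s): passenger relative to ship = (-0.810, -0.128); ship relative to water = (0.000, -2.960); water relative to ground = (0.480, 0.000).
Sum = (-0.330, -3.088) m/s.
Speed = |(-0.330, -3.088)| = 3.106 m/s.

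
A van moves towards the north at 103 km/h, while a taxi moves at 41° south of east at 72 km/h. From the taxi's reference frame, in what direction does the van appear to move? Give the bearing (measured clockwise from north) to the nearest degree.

Taking east as x and north as y: van velocity = (0.000, 103.000) km/h; taxi velocity = (54.339, -47.236) km/h.
Velocity of van relative to taxi = (0.000, 103.000) − (54.339, -47.236) = (-54.339, 150.236) km/h.
Bearing = atan2(-54.34, 150.24) = 340.12° clockwise from north.

340°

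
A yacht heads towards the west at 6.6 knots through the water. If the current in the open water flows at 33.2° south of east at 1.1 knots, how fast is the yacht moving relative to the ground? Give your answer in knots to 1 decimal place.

5.7 knots

Taking east as x and north as y: velocity relative to the water = (-6.600, 0.000) knots; the water relative to ground = (0.920, -0.602) knots.
Velocity relative to ground = (-6.600, 0.000) + (0.920, -0.602) = (-5.680, -0.602) knots.
Speed = |(-5.680, -0.602)| = 5.711 knots.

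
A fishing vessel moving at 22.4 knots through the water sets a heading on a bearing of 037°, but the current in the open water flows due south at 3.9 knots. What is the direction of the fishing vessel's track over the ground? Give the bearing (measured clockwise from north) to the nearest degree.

Taking east as x and north as y: velocity relative to the water = (13.481, 17.889) knots; the water relative to ground = (0.000, -3.900) knots.
Velocity relative to ground = (13.481, 17.889) + (0.000, -3.900) = (13.481, 13.989) knots.
Bearing = atan2(13.48, 13.99) = 43.94° clockwise from north.

044°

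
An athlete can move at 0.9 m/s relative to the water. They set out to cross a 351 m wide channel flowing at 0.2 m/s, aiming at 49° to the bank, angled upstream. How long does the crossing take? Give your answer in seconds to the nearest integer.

The component of the athlete's velocity perpendicular to the bank is 0.9 × sin 49° = 0.679 m/s.
The current is parallel to the bank, so it does not affect the crossing time.
Time = 351 / 0.679 = 516.755 s.

517 s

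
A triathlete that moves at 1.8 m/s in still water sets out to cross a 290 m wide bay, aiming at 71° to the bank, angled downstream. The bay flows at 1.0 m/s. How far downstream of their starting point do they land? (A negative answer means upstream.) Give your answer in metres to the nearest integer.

270 m

Perpendicular speed = 1.702 m/s; crossing time = 290 / 1.702 = 170.394 s.
Net downstream speed = 1.586 m/s.
Drift = 1.586 × 170.394 = 270.249 m (downstream).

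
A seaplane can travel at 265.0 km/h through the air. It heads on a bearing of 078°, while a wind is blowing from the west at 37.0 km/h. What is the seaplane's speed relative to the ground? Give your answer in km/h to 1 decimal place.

Taking east as x and north as y: velocity relative to the air = (259.209, 55.097) km/h; the air relative to ground = (37.000, 0.000) km/h.
Velocity relative to ground = (259.209, 55.097) + (37.000, 0.000) = (296.209, 55.097) km/h.
Speed = |(296.209, 55.097)| = 301.290 km/h.

301.3 km/h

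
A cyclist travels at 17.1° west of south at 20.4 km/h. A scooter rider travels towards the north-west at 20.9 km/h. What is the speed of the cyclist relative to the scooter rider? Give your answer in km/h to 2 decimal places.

Taking east as x and north as y: cyclist velocity = (-5.998, -19.498) km/h; scooter rider velocity = (-14.779, 14.779) km/h.
Velocity of cyclist relative to scooter rider = (-5.998, -19.498) − (-14.779, 14.779) = (8.780, -34.277) km/h.
Magnitude = |(8.780, -34.277)| = 35.383 km/h.

35.38 km/h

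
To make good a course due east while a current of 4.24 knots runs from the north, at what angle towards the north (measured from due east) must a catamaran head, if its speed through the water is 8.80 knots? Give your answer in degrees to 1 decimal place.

28.8°

The current pushes perpendicular to the desired track; the heading must have a component into the current equal to 4.24 knots: 8.80 sin θ = 4.24.
sin θ = 0.4818, so θ = 28.804°.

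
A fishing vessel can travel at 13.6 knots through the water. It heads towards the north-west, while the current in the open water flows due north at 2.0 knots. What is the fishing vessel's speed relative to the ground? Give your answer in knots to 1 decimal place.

Taking east as x and north as y: velocity relative to the water = (-9.617, 9.617) knots; the water relative to ground = (0.000, 2.000) knots.
Velocity relative to ground = (-9.617, 9.617) + (0.000, 2.000) = (-9.617, 11.617) knots.
Speed = |(-9.617, 11.617)| = 15.081 knots.

15.1 knots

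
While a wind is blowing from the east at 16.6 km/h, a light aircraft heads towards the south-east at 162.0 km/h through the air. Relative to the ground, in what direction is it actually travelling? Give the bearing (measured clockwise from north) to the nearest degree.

139°

Taking east as x and north as y: velocity relative to the air = (114.551, -114.551) km/h; the air relative to ground = (-16.600, 0.000) km/h.
Velocity relative to ground = (114.551, -114.551) + (-16.600, 0.000) = (97.951, -114.551) km/h.
Bearing = atan2(97.95, -114.55) = 139.47° clockwise from north.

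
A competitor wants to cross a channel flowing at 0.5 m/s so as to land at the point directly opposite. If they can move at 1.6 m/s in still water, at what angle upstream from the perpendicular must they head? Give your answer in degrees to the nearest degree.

To cancel the current, the upstream component of the competitor's velocity must equal the flow: 1.6 sin θ = 0.5.
sin θ = 0.5 / 1.6 = 0.3125.
θ = arcsin(0.3125) = 18.210°.

18°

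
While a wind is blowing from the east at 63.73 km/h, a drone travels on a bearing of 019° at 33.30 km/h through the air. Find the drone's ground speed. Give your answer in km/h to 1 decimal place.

61.6 km/h

Taking east as x and north as y: velocity relative to the air = (10.841, 31.486) km/h; the air relative to ground = (-63.730, 0.000) km/h.
Velocity relative to ground = (10.841, 31.486) + (-63.730, 0.000) = (-52.889, 31.486) km/h.
Speed = |(-52.889, 31.486)| = 61.551 km/h.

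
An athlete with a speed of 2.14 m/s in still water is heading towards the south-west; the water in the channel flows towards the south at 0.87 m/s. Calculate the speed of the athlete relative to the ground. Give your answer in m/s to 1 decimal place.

2.8 m/s

Taking east as x and north as y: velocity relative to the water = (-1.513, -1.513) m/s; the water relative to ground = (0.000, -0.870) m/s.
Velocity relative to ground = (-1.513, -1.513) + (0.000, -0.870) = (-1.513, -2.383) m/s.
Speed = |(-1.513, -2.383)| = 2.823 m/s.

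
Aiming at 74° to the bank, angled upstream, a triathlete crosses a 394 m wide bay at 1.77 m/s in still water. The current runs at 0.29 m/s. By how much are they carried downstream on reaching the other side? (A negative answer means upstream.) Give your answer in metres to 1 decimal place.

Perpendicular speed = 1.701 m/s; crossing time = 394 / 1.701 = 231.569 s.
Net downstream speed = -0.198 m/s.
Drift = -0.198 × 231.569 = -45.823 m (upstream).

-45.8 m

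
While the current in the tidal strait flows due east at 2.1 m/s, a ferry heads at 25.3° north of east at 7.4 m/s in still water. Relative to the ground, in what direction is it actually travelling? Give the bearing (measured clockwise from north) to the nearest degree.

070°

Taking east as x and north as y: velocity relative to the water = (6.690, 3.162) m/s; the water relative to ground = (2.100, 0.000) m/s.
Velocity relative to ground = (6.690, 3.162) + (2.100, 0.000) = (8.790, 3.162) m/s.
Bearing = atan2(8.79, 3.16) = 70.21° clockwise from north.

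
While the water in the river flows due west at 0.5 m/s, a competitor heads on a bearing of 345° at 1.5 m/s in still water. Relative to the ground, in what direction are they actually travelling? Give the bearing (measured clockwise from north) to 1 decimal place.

Taking east as x and north as y: velocity relative to the water = (-0.388, 1.449) m/s; the water relative to ground = (-0.500, 0.000) m/s.
Velocity relative to ground = (-0.388, 1.449) + (-0.500, 0.000) = (-0.888, 1.449) m/s.
Bearing = atan2(-0.89, 1.45) = 328.49° clockwise from north.

328.5°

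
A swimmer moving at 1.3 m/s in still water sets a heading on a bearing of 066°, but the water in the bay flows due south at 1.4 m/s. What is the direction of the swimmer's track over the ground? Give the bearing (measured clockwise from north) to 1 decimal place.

126.3°

Taking east as x and north as y: velocity relative to the water = (1.188, 0.529) m/s; the water relative to ground = (0.000, -1.400) m/s.
Velocity relative to ground = (1.188, 0.529) + (0.000, -1.400) = (1.188, -0.871) m/s.
Bearing = atan2(1.19, -0.87) = 126.26° clockwise from north.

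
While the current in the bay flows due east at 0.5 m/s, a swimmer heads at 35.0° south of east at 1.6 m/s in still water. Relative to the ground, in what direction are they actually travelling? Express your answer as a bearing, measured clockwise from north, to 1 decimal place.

Taking east as x and north as y: velocity relative to the water = (1.311, -0.918) m/s; the water relative to ground = (0.500, 0.000) m/s.
Velocity relative to ground = (1.311, -0.918) + (0.500, 0.000) = (1.811, -0.918) m/s.
Bearing = atan2(1.81, -0.92) = 116.88° clockwise from north.

116.9°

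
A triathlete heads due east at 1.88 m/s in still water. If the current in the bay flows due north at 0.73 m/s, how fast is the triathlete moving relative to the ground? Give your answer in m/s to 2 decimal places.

Taking east as x and north as y: velocity relative to the water = (1.880, 0.000) m/s; the water relative to ground = (0.000, 0.730) m/s.
Velocity relative to ground = (1.880, 0.000) + (0.000, 0.730) = (1.880, 0.730) m/s.
Speed = |(1.880, 0.730)| = 2.017 m/s.

2.02 m/s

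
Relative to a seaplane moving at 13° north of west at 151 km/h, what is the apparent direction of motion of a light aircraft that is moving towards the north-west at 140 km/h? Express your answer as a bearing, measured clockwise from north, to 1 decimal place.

Taking east as x and north as y: light aircraft velocity = (-98.995, 98.995) km/h; seaplane velocity = (-147.130, 33.968) km/h.
Velocity of light aircraft relative to seaplane = (-98.995, 98.995) − (-147.130, 33.968) = (48.135, 65.027) km/h.
Bearing = atan2(48.13, 65.03) = 36.51° clockwise from north.

036.5°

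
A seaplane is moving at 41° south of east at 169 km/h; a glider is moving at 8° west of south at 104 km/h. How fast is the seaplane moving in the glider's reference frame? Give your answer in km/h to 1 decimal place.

142.2 km/h

Taking east as x and north as y: seaplane velocity = (127.546, -110.874) km/h; glider velocity = (-14.474, -102.988) km/h.
Velocity of seaplane relative to glider = (127.546, -110.874) − (-14.474, -102.988) = (142.020, -7.886) km/h.
Magnitude = |(142.020, -7.886)| = 142.239 km/h.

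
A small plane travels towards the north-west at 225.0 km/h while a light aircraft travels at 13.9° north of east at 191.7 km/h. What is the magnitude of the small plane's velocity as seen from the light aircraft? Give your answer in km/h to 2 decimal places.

363.23 km/h

Taking east as x and north as y: small plane velocity = (-159.099, 159.099) km/h; light aircraft velocity = (186.086, 46.052) km/h.
Velocity of small plane relative to light aircraft = (-159.099, 159.099) − (186.086, 46.052) = (-345.185, 113.047) km/h.
Magnitude = |(-345.185, 113.047)| = 363.225 km/h.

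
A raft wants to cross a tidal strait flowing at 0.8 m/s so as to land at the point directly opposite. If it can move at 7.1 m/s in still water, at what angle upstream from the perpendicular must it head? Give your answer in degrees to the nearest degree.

To cancel the current, the upstream component of the raft's velocity must equal the flow: 7.1 sin θ = 0.8.
sin θ = 0.8 / 7.1 = 0.1127.
θ = arcsin(0.1127) = 6.470°.

6°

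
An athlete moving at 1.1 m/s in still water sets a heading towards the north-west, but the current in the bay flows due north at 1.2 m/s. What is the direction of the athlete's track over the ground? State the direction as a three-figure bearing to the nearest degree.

339°

Taking east as x and north as y: velocity relative to the water = (-0.778, 0.778) m/s; the water relative to ground = (0.000, 1.200) m/s.
Velocity relative to ground = (-0.778, 0.778) + (0.000, 1.200) = (-0.778, 1.978) m/s.
Bearing = atan2(-0.78, 1.98) = 338.53° clockwise from north.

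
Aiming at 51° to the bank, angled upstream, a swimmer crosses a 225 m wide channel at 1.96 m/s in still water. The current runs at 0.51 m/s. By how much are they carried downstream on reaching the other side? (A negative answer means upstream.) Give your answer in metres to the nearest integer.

-107 m

Perpendicular speed = 1.523 m/s; crossing time = 225 / 1.523 = 147.715 s.
Net downstream speed = -0.723 m/s.
Drift = -0.723 × 147.715 = -106.867 m (upstream).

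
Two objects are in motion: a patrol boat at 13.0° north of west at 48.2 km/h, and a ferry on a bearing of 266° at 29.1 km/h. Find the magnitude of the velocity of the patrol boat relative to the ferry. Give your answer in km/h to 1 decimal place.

Taking east as x and north as y: patrol boat velocity = (-46.965, 10.843) km/h; ferry velocity = (-29.029, -2.030) km/h.
Velocity of patrol boat relative to ferry = (-46.965, 10.843) − (-29.029, -2.030) = (-17.936, 12.873) km/h.
Magnitude = |(-17.936, 12.873)| = 22.077 km/h.

22.1 km/h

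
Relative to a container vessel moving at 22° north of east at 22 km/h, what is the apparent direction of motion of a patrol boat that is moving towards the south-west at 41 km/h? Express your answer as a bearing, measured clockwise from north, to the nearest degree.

233°

Taking east as x and north as y: patrol boat velocity = (-28.991, -28.991) km/h; container vessel velocity = (20.398, 8.241) km/h.
Velocity of patrol boat relative to container vessel = (-28.991, -28.991) − (20.398, 8.241) = (-49.389, -37.233) km/h.
Bearing = atan2(-49.39, -37.23) = 232.99° clockwise from north.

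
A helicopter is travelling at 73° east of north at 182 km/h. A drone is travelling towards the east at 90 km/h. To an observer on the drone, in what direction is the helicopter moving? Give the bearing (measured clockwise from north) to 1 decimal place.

Taking east as x and north as y: helicopter velocity = (174.047, 53.212) km/h; drone velocity = (90.000, 0.000) km/h.
Velocity of helicopter relative to drone = (174.047, 53.212) − (90.000, 0.000) = (84.047, 53.212) km/h.
Bearing = atan2(84.05, 53.21) = 57.66° clockwise from north.

057.7°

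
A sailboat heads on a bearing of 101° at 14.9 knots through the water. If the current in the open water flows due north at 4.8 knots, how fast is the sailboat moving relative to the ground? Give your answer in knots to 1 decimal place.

14.8 knots

Taking east as x and north as y: velocity relative to the water = (14.626, -2.843) knots; the water relative to ground = (0.000, 4.800) knots.
Velocity relative to ground = (14.626, -2.843) + (0.000, 4.800) = (14.626, 1.957) knots.
Speed = |(14.626, 1.957)| = 14.757 knots.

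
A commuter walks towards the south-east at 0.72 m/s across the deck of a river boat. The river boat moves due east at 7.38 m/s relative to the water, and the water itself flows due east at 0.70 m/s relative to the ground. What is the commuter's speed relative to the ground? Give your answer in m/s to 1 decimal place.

8.6 m/s

In east/north components (m/s): commuter relative to river boat = (0.509, -0.509); river boat relative to water = (7.380, 0.000); water relative to ground = (0.700, 0.000).
Sum = (8.589, -0.509) m/s.
Speed = |(8.589, -0.509)| = 8.604 m/s.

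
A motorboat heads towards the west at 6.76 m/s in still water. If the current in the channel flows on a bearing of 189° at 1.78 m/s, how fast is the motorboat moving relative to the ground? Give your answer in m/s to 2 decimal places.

Taking east as x and north as y: velocity relative to the water = (-6.760, 0.000) m/s; the water relative to ground = (-0.278, -1.758) m/s.
Velocity relative to ground = (-6.760, 0.000) + (-0.278, -1.758) = (-7.038, -1.758) m/s.
Speed = |(-7.038, -1.758)| = 7.255 m/s.

7.25 m/s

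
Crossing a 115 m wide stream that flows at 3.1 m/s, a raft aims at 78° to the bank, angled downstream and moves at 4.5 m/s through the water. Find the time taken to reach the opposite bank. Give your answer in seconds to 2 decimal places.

26.13 s

The component of the raft's velocity perpendicular to the bank is 4.5 × sin 78° = 4.402 m/s.
The flow acts along the bank and has no component across it.
Time = 115 / 4.402 = 26.126 s.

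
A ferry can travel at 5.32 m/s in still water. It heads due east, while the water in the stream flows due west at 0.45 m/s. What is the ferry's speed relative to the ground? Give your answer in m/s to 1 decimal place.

Taking east as x and north as y: velocity relative to the water = (5.320, 0.000) m/s; the water relative to ground = (-0.450, 0.000) m/s.
Velocity relative to ground = (5.320, 0.000) + (-0.450, 0.000) = (4.870, 0.000) m/s.
Speed = |(4.870, 0.000)| = 4.870 m/s.

4.9 m/s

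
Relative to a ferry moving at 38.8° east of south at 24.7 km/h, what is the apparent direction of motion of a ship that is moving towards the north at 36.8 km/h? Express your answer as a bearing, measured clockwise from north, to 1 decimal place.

344.6°

Taking east as x and north as y: ship velocity = (0.000, 36.800) km/h; ferry velocity = (15.477, -19.250) km/h.
Velocity of ship relative to ferry = (0.000, 36.800) − (15.477, -19.250) = (-15.477, 56.050) km/h.
Bearing = atan2(-15.48, 56.05) = 344.56° clockwise from north.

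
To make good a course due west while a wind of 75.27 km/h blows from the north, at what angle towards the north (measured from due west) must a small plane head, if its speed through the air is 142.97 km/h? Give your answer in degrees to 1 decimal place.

31.8°

The wind pushes perpendicular to the desired track; the heading must have a component into the wind equal to 75.27 km/h: 142.97 sin θ = 75.27.
sin θ = 0.5265, so θ = 31.768°.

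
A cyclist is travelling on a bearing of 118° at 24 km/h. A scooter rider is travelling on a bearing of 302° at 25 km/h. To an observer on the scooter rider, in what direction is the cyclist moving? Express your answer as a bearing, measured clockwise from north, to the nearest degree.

120°

Taking east as x and north as y: cyclist velocity = (21.191, -11.267) km/h; scooter rider velocity = (-21.201, 13.248) km/h.
Velocity of cyclist relative to scooter rider = (21.191, -11.267) − (-21.201, 13.248) = (42.392, -24.515) km/h.
Bearing = atan2(42.39, -24.52) = 120.04° clockwise from north.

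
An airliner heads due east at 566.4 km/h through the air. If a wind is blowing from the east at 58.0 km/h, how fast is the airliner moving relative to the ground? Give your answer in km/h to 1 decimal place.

508.4 km/h

Taking east as x and north as y: velocity relative to the air = (566.400, 0.000) km/h; the air relative to ground = (-58.000, 0.000) km/h.
Velocity relative to ground = (566.400, 0.000) + (-58.000, 0.000) = (508.400, 0.000) km/h.
Speed = |(508.400, 0.000)| = 508.400 km/h.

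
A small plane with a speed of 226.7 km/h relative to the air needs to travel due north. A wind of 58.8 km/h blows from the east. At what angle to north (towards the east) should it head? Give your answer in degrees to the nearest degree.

15°

The wind pushes perpendicular to the desired track; the heading must have a component into the wind equal to 58.8 km/h: 226.7 sin θ = 58.8.
sin θ = 0.2594, so θ = 15.033°.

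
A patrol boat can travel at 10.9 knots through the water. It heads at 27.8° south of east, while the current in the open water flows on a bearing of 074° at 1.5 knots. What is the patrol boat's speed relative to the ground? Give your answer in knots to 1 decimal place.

Taking east as x and north as y: velocity relative to the water = (9.642, -5.084) knots; the water relative to ground = (1.442, 0.413) knots.
Velocity relative to ground = (9.642, -5.084) + (1.442, 0.413) = (11.084, -4.670) knots.
Speed = |(11.084, -4.670)| = 12.028 knots.

12.0 knots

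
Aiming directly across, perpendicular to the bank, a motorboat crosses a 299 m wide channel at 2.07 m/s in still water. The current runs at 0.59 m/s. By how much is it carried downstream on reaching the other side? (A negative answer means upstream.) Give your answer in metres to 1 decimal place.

85.2 m

Perpendicular speed = 2.070 m/s; crossing time = 299 / 2.070 = 144.444 s.
Net downstream speed = 0.590 m/s.
Drift = 0.590 × 144.444 = 85.222 m (downstream).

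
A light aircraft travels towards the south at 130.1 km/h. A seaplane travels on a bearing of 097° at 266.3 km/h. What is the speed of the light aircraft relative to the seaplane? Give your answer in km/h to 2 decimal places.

Taking east as x and north as y: light aircraft velocity = (0.000, -130.100) km/h; seaplane velocity = (264.315, -32.454) km/h.
Velocity of light aircraft relative to seaplane = (0.000, -130.100) − (264.315, -32.454) = (-264.315, -97.646) km/h.
Magnitude = |(-264.315, -97.646)| = 281.775 km/h.

281.78 km/h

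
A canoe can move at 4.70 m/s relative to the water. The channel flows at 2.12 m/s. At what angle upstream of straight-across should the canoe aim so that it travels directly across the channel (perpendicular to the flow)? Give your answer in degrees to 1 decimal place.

To cancel the current, the upstream component of the canoe's velocity must equal the flow: 4.70 sin θ = 2.12.
sin θ = 2.12 / 4.70 = 0.4511.
θ = arcsin(0.4511) = 26.812°.

26.8°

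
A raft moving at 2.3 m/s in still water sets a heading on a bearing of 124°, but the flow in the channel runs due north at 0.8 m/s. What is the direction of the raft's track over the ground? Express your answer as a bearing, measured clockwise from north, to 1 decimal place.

Taking east as x and north as y: velocity relative to the water = (1.907, -1.286) m/s; the water relative to ground = (0.000, 0.800) m/s.
Velocity relative to ground = (1.907, -1.286) + (0.000, 0.800) = (1.907, -0.486) m/s.
Bearing = atan2(1.91, -0.49) = 104.30° clockwise from north.

104.3°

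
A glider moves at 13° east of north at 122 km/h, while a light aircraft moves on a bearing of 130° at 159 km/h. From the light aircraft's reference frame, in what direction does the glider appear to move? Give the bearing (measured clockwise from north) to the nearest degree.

Taking east as x and north as y: glider velocity = (27.444, 118.873) km/h; light aircraft velocity = (121.801, -102.203) km/h.
Velocity of glider relative to light aircraft = (27.444, 118.873) − (121.801, -102.203) = (-94.357, 221.076) km/h.
Bearing = atan2(-94.36, 221.08) = 336.89° clockwise from north.

337°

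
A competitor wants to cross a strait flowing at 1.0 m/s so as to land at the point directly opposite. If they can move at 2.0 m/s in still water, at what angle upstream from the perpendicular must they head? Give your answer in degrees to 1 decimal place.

To cancel the current, the upstream component of the competitor's velocity must equal the flow: 2.0 sin θ = 1.0.
sin θ = 1.0 / 2.0 = 0.5000.
θ = arcsin(0.5000) = 30.000°.

30.0°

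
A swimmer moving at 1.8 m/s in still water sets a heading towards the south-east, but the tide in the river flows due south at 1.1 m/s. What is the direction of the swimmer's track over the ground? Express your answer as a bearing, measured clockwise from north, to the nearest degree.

152°

Taking east as x and north as y: velocity relative to the water = (1.273, -1.273) m/s; the water relative to ground = (0.000, -1.100) m/s.
Velocity relative to ground = (1.273, -1.273) + (0.000, -1.100) = (1.273, -2.373) m/s.
Bearing = atan2(1.27, -2.37) = 151.79° clockwise from north.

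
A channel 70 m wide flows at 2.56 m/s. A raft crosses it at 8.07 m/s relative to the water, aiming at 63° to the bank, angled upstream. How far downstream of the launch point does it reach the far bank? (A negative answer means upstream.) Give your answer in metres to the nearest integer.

-11 m

Perpendicular speed = 7.190 m/s; crossing time = 70 / 7.190 = 9.735 s.
Net downstream speed = -1.104 m/s.
Drift = -1.104 × 9.735 = -10.745 m (upstream).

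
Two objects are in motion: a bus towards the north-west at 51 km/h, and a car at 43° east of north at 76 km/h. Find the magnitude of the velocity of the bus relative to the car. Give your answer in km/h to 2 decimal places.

90.04 km/h

Taking east as x and north as y: bus velocity = (-36.062, 36.062) km/h; car velocity = (51.832, 55.583) km/h.
Velocity of bus relative to car = (-36.062, 36.062) − (51.832, 55.583) = (-87.894, -19.520) km/h.
Magnitude = |(-87.894, -19.520)| = 90.036 km/h.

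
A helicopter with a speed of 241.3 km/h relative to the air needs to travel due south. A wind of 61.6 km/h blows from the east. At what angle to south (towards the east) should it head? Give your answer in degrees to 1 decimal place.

14.8°

The wind pushes perpendicular to the desired track; the heading must have a component into the wind equal to 61.6 km/h: 241.3 sin θ = 61.6.
sin θ = 0.2553, so θ = 14.790°.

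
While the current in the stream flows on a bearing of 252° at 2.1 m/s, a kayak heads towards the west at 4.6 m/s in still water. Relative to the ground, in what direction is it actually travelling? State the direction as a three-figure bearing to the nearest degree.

Taking east as x and north as y: velocity relative to the water = (-4.600, 0.000) m/s; the water relative to ground = (-1.997, -0.649) m/s.
Velocity relative to ground = (-4.600, 0.000) + (-1.997, -0.649) = (-6.597, -0.649) m/s.
Bearing = atan2(-6.60, -0.65) = 264.38° clockwise from north.

264°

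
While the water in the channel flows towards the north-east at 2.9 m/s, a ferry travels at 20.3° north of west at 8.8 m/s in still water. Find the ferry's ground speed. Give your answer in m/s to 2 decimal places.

Taking east as x and north as y: velocity relative to the water = (-8.253, 3.053) m/s; the water relative to ground = (2.051, 2.051) m/s.
Velocity relative to ground = (-8.253, 3.053) + (2.051, 2.051) = (-6.203, 5.104) m/s.
Speed = |(-6.203, 5.104)| = 8.033 m/s.

8.03 m/s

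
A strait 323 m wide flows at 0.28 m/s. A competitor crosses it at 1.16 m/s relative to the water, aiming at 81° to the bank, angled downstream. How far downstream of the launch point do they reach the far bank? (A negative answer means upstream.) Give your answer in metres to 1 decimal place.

130.1 m

Perpendicular speed = 1.146 m/s; crossing time = 323 / 1.146 = 281.919 s.
Net downstream speed = 0.461 m/s.
Drift = 0.461 × 281.919 = 130.096 m (downstream).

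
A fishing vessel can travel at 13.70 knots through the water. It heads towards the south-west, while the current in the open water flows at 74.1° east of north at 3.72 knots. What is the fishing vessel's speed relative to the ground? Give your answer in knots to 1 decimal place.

Taking east as x and north as y: velocity relative to the water = (-9.687, -9.687) knots; the water relative to ground = (3.578, 1.019) knots.
Velocity relative to ground = (-9.687, -9.687) + (3.578, 1.019) = (-6.110, -8.668) knots.
Speed = |(-6.110, -8.668)| = 10.605 knots.

10.6 knots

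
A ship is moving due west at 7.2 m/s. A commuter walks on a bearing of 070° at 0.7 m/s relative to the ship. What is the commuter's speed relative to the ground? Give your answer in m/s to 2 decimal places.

Taking east as x and north as y: ship velocity = (-7.200, 0.000) m/s; commuter velocity relative to ship = (0.658, 0.239) m/s.
Velocity relative to ground = (-7.200, 0.000) + (0.658, 0.239) = (-6.542, 0.239) m/s.
Speed = |(-6.542, 0.239)| = 6.547 m/s.

6.55 m/s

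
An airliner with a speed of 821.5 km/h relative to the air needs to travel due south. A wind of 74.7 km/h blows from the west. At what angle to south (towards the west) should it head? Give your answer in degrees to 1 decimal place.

The wind pushes perpendicular to the desired track; the heading must have a component into the wind equal to 74.7 km/h: 821.5 sin θ = 74.7.
sin θ = 0.0909, so θ = 5.217°.

5.2°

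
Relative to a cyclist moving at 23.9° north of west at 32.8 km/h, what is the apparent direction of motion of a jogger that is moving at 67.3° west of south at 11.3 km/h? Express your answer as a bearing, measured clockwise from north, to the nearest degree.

132°

Taking east as x and north as y: jogger velocity = (-10.425, -4.361) km/h; cyclist velocity = (-29.988, 13.289) km/h.
Velocity of jogger relative to cyclist = (-10.425, -4.361) − (-29.988, 13.289) = (19.563, -17.649) km/h.
Bearing = atan2(19.56, -17.65) = 132.06° clockwise from north.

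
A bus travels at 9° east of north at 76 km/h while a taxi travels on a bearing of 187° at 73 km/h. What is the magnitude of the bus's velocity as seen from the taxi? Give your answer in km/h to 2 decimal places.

148.98 km/h

Taking east as x and north as y: bus velocity = (11.889, 75.064) km/h; taxi velocity = (-8.896, -72.456) km/h.
Velocity of bus relative to taxi = (11.889, 75.064) − (-8.896, -72.456) = (20.785, 147.520) km/h.
Magnitude = |(20.785, 147.520)| = 148.977 km/h.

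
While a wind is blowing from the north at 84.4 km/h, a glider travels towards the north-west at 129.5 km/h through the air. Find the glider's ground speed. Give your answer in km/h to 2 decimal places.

91.85 km/h

Taking east as x and north as y: velocity relative to the air = (-91.570, 91.570) km/h; the air relative to ground = (0.000, -84.400) km/h.
Velocity relative to ground = (-91.570, 91.570) + (0.000, -84.400) = (-91.570, 7.170) km/h.
Speed = |(-91.570, 7.170)| = 91.851 km/h.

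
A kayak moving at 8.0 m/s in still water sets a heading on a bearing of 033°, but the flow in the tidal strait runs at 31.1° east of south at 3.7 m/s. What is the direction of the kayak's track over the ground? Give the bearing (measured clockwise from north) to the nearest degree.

Taking east as x and north as y: velocity relative to the water = (4.357, 6.709) m/s; the water relative to ground = (1.911, -3.168) m/s.
Velocity relative to ground = (4.357, 6.709) + (1.911, -3.168) = (6.268, 3.541) m/s.
Bearing = atan2(6.27, 3.54) = 60.54° clockwise from north.

061°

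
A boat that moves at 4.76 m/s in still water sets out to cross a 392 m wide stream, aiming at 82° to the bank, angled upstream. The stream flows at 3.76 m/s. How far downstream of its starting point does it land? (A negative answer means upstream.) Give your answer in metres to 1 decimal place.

257.6 m

Perpendicular speed = 4.714 m/s; crossing time = 392 / 4.714 = 83.162 s.
Net downstream speed = 3.098 m/s.
Drift = 3.098 × 83.162 = 257.598 m (downstream).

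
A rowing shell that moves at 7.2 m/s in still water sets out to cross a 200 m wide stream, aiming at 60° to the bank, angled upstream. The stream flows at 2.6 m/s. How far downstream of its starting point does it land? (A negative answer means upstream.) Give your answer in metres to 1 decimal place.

-32.1 m

Perpendicular speed = 6.235 m/s; crossing time = 200 / 6.235 = 32.075 s.
Net downstream speed = -1.000 m/s.
Drift = -1.000 × 32.075 = -32.075 m (upstream).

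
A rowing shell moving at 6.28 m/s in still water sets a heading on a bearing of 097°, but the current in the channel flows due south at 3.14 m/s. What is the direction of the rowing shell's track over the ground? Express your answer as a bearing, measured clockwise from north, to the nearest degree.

122°

Taking east as x and north as y: velocity relative to the water = (6.233, -0.765) m/s; the water relative to ground = (0.000, -3.140) m/s.
Velocity relative to ground = (6.233, -0.765) + (0.000, -3.140) = (6.233, -3.905) m/s.
Bearing = atan2(6.23, -3.91) = 122.07° clockwise from north.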